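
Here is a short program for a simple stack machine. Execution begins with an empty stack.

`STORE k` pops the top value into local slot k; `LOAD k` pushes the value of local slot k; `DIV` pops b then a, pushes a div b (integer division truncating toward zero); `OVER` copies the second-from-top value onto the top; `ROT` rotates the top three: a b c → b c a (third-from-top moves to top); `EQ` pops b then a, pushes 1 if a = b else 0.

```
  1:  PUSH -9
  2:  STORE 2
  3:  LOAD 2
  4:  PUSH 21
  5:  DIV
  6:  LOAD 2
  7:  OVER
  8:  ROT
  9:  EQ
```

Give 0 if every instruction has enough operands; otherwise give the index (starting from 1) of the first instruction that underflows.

PUSH -9 -> [-9]
STORE 2 -> []
LOAD 2  -> [-9]
PUSH 21 -> [-9, 21]
DIV     -> [0]
LOAD 2  -> [0, -9]
OVER    -> [0, -9, 0]
ROT     -> [-9, 0, 0]
EQ      -> [-9, 1]

0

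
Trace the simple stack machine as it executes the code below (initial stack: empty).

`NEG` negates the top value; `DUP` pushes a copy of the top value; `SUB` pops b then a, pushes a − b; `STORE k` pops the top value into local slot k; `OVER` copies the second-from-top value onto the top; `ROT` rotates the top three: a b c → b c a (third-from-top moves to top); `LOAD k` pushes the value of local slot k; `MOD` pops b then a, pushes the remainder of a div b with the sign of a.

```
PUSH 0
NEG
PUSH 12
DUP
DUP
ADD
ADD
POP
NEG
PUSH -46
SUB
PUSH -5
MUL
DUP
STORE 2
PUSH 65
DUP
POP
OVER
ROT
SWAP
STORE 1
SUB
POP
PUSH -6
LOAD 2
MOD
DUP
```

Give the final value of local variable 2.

PUSH 0   → 0
NEG      → 0
PUSH 12  → 0 12
DUP      → 0 12 12
DUP      → 0 12 12 12
ADD      → 0 12 24
ADD      → 0 36
POP      → 0
NEG      → 0
PUSH -46 → 0 -46
SUB      → 46
PUSH -5  → 46 -5
MUL      → -230
DUP      → -230 -230
STORE 2  → -230
PUSH 65  → -230 65
DUP      → -230 65 65
POP      → -230 65
OVER     → -230 65 -230
ROT      → 65 -230 -230
SWAP     → 65 -230 -230
STORE 1  → 65 -230
SUB      → 295
POP      → (empty)
PUSH -6  → -6
LOAD 2   → -6 -230
MOD      → -6
DUP      → -6 -6

-230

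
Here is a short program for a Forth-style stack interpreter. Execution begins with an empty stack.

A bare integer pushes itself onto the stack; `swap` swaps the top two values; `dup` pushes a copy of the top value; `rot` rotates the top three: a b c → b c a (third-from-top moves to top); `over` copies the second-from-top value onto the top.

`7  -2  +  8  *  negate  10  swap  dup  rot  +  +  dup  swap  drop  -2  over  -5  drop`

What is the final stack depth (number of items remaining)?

7      → 7
-2     → 7 -2
+      → 5
8      → 5 8
*      → 40
negate → -40
10     → -40 10
swap   → 10 -40
dup    → 10 -40 -40
rot    → -40 -40 10
+      → -40 -30
+      → -70
dup    → -70 -70
swap   → -70 -70
drop   → -70
-2     → -70 -2
over   → -70 -2 -70
-5     → -70 -2 -70 -5
drop   → -70 -2 -70

3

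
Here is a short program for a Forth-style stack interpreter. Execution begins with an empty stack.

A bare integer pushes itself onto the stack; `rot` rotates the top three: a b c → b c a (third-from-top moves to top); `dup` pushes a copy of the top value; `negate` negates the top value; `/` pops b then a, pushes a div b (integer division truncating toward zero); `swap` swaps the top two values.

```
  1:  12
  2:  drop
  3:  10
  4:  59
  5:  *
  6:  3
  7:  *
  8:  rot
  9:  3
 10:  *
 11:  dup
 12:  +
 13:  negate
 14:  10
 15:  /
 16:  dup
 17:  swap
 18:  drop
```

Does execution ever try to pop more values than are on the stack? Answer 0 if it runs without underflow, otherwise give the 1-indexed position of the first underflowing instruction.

12   -> 12
drop -> (empty)
10   -> 10
59   -> 10 59
*    -> 590
3    -> 590 3
*    -> 1770
rot  — needs 3 operands, stack has 1 → underflow

8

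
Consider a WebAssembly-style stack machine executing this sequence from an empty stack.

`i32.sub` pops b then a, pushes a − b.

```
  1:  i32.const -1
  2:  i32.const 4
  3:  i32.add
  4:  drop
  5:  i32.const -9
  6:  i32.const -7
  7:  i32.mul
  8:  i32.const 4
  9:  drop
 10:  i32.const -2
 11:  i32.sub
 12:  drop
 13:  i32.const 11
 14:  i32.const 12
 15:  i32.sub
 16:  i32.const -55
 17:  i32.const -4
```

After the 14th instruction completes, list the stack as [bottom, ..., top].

[11, 12]

i32.const -1  [-1]
i32.const 4   [-1, 4]
i32.add       [3]
drop          []
i32.const -9  [-9]
i32.const -7  [-9, -7]
i32.mul       [63]
i32.const 4   [63, 4]
drop          [63]
i32.const -2  [63, -2]
i32.sub       [65]
drop          []
i32.const 11  [11]
i32.const 12  [11, 12]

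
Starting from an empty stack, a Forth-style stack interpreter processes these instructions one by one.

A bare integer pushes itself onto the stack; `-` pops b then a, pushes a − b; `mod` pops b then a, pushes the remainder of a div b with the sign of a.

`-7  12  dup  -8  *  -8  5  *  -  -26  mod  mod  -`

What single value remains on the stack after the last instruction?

-7

-7  → -7
12  → -7 12
dup → -7 12 12
-8  → -7 12 12 -8
*   → -7 12 -96
-8  → -7 12 -96 -8
5   → -7 12 -96 -8 5
*   → -7 12 -96 -40
-   → -7 12 -56
-26 → -7 12 -56 -26
mod → -7 12 -4
mod → -7 0
-   → -7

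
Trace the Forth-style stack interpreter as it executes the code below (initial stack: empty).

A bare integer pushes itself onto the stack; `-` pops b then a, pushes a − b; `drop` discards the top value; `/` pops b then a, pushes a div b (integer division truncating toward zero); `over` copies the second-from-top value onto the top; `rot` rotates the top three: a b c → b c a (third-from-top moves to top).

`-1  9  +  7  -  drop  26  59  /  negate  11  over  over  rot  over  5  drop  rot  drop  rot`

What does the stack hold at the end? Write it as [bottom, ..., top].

-1     → -1
9      → -1 9
+      → 8
7      → 8 7
-      → 1
drop   → (empty)
26     → 26
59     → 26 59
/      → 0
negate → 0
11     → 0 11
over   → 0 11 0
over   → 0 11 0 11
rot    → 0 0 11 11
over   → 0 0 11 11 11
5      → 0 0 11 11 11 5
drop   → 0 0 11 11 11
rot    → 0 0 11 11 11
drop   → 0 0 11 11
rot    → 0 11 11 0

[0, 11, 11, 0]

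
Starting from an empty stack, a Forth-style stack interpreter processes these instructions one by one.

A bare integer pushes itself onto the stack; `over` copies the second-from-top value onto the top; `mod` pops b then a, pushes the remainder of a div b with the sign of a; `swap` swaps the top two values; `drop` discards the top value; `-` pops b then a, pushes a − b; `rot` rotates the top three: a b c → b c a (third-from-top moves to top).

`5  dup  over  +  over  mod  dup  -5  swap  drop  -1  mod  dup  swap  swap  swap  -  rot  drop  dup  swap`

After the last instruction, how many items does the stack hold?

5    → 5
dup  → 5 5
over → 5 5 5
+    → 5 10
over → 5 10 5
mod  → 5 0
dup  → 5 0 0
-5   → 5 0 0 -5
swap → 5 0 -5 0
drop → 5 0 -5
-1   → 5 0 -5 -1
mod  → 5 0 0
dup  → 5 0 0 0
swap → 5 0 0 0
swap → 5 0 0 0
swap → 5 0 0 0
-    → 5 0 0
rot  → 0 0 5
drop → 0 0
dup  → 0 0 0
swap → 0 0 0

3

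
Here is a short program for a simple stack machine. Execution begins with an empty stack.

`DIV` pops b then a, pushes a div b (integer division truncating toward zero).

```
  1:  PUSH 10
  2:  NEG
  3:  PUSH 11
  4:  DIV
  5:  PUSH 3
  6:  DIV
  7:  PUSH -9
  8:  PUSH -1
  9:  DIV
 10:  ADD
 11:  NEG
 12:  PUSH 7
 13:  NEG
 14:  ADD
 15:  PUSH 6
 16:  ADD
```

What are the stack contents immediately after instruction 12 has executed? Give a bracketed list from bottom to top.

PUSH 10 : 10
NEG     : -10
PUSH 11 : -10 11
DIV     : 0
PUSH 3  : 0 3
DIV     : 0
PUSH -9 : 0 -9
PUSH -1 : 0 -9 -1
DIV     : 0 9
ADD     : 9
NEG     : -9
PUSH 7  : -9 7

[-9, 7]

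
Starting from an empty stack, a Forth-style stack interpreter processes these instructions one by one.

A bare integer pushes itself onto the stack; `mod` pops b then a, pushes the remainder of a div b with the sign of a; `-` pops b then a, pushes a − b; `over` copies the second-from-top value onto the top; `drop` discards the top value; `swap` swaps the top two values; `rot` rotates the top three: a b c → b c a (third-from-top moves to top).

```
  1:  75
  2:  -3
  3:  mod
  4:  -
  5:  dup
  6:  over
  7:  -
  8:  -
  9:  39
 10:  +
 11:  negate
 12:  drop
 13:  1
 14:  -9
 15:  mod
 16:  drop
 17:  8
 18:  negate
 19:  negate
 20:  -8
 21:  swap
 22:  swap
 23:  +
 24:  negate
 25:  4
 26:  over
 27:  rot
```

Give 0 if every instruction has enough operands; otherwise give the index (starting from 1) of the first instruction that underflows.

75   [75]
-3   [75, -3]
mod  [0]
-  — needs 2 operands, stack has 1 → underflow

4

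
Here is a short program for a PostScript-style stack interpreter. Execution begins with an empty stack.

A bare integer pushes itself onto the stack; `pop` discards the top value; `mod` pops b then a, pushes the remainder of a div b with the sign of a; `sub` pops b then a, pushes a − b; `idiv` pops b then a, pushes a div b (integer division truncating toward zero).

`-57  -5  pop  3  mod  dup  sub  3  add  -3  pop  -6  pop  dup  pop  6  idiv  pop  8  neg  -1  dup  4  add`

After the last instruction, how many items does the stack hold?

-57  → -57
-5   → -57 -5
pop  → -57
3    → -57 3
mod  → 0
dup  → 0 0
sub  → 0
3    → 0 3
add  → 3
-3   → 3 -3
pop  → 3
-6   → 3 -6
pop  → 3
dup  → 3 3
pop  → 3
6    → 3 6
idiv → 0
pop  → (empty)
8    → 8
neg  → -8
-1   → -8 -1
dup  → -8 -1 -1
4    → -8 -1 -1 4
add  → -8 -1 3

3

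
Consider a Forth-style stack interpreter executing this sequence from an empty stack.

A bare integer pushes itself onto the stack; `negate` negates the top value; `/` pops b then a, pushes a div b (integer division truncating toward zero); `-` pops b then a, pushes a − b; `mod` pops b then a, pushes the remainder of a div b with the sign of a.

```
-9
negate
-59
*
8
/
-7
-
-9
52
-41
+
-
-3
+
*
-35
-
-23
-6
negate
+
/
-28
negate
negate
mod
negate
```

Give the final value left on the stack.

-9     : [-9]
negate : [9]
-59    : [9, -59]
*      : [-531]
8      : [-531, 8]
/      : [-66]
-7     : [-66, -7]
-      : [-59]
-9     : [-59, -9]
52     : [-59, -9, 52]
-41    : [-59, -9, 52, -41]
+      : [-59, -9, 11]
-      : [-59, -20]
-3     : [-59, -20, -3]
+      : [-59, -23]
*      : [1357]
-35    : [1357, -35]
-      : [1392]
-23    : [1392, -23]
-6     : [1392, -23, -6]
negate : [1392, -23, 6]
+      : [1392, -17]
/      : [-81]
-28    : [-81, -28]
negate : [-81, 28]
negate : [-81, -28]
mod    : [-25]
negate : [25]

25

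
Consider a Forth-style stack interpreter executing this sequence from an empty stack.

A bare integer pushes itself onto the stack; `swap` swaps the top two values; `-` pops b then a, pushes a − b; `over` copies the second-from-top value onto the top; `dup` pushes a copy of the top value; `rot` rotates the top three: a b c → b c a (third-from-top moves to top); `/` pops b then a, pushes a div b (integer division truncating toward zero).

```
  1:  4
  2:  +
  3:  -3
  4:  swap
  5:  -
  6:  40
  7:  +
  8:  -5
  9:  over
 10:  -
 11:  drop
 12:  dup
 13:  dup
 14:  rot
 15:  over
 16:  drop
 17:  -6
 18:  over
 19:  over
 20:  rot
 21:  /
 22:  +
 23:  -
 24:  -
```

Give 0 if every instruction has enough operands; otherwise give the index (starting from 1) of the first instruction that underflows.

4 → [4]
+  — needs 2 operands, stack has 1 → underflow

2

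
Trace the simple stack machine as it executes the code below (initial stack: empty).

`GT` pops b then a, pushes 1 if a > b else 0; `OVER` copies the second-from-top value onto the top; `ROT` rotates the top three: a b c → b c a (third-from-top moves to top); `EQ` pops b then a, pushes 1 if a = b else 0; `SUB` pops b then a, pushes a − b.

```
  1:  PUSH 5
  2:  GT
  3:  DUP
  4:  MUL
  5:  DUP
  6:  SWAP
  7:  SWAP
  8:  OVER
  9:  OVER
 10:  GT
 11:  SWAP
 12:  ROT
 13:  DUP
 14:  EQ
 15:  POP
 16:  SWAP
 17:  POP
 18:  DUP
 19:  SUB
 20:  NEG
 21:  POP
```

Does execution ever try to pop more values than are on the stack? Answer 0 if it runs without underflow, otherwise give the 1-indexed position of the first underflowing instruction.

PUSH 5 → [5]
GT  — needs 2 operands, stack has 1 → underflow

2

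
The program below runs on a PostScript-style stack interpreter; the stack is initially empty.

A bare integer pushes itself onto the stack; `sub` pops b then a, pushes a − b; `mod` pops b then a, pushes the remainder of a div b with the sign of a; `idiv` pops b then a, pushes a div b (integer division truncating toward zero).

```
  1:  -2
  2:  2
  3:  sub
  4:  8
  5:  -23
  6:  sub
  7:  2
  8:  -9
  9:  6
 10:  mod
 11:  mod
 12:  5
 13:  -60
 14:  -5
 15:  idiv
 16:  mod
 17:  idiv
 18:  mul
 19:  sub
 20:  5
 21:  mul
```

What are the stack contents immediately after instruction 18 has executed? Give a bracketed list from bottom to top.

-2   -> -2
2    -> -2 2
sub  -> -4
8    -> -4 8
-23  -> -4 8 -23
sub  -> -4 31
2    -> -4 31 2
-9   -> -4 31 2 -9
6    -> -4 31 2 -9 6
mod  -> -4 31 2 -3
mod  -> -4 31 2
5    -> -4 31 2 5
-60  -> -4 31 2 5 -60
-5   -> -4 31 2 5 -60 -5
idiv -> -4 31 2 5 12
mod  -> -4 31 2 5
idiv -> -4 31 0
mul  -> -4 0

[-4, 0]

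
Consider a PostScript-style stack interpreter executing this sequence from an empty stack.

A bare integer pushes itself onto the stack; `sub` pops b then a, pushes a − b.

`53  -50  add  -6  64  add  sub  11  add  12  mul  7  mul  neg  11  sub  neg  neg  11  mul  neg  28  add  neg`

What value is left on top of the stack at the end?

40507

53  → 53
-50 → 53 -50
add → 3
-6  → 3 -6
64  → 3 -6 64
add → 3 58
sub → -55
11  → -55 11
add → -44
12  → -44 12
mul → -528
7   → -528 7
mul → -3696
neg → 3696
11  → 3696 11
sub → 3685
neg → -3685
neg → 3685
11  → 3685 11
mul → 40535
neg → -40535
28  → -40535 28
add → -40507
neg → 40507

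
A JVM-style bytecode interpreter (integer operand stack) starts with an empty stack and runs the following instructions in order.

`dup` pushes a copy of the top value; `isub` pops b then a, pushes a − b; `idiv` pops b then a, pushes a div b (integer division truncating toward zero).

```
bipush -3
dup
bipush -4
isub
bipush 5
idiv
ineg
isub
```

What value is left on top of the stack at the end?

-3

bipush -3 → -3
dup       → -3 -3
bipush -4 → -3 -3 -4
isub      → -3 1
bipush 5  → -3 1 5
idiv      → -3 0
ineg      → -3 0
isub      → -3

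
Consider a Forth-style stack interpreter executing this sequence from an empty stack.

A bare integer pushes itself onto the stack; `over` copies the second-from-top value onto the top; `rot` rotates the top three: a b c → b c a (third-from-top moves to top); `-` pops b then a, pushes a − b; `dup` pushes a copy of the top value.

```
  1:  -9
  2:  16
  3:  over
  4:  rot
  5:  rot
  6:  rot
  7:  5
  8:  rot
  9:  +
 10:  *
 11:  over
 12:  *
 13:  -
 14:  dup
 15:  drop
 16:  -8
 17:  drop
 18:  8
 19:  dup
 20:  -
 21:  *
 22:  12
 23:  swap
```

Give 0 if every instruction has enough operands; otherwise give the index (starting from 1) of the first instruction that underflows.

-9   : -9
16   : -9 16
over : -9 16 -9
rot  : 16 -9 -9
rot  : -9 -9 16
rot  : -9 16 -9
5    : -9 16 -9 5
rot  : -9 -9 5 16
+    : -9 -9 21
*    : -9 -189
over : -9 -189 -9
*    : -9 1701
-    : -1710
dup  : -1710 -1710
drop : -1710
-8   : -1710 -8
drop : -1710
8    : -1710 8
dup  : -1710 8 8
-    : -1710 0
*    : 0
12   : 0 12
swap : 12 0

0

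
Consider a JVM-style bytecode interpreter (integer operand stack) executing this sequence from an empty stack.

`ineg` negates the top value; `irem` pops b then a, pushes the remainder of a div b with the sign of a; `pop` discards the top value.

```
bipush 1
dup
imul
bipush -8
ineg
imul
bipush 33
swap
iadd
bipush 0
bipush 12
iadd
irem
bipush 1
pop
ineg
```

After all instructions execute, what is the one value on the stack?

bipush 1  : [1]
dup       : [1, 1]
imul      : [1]
bipush -8 : [1, -8]
ineg      : [1, 8]
imul      : [8]
bipush 33 : [8, 33]
swap      : [33, 8]
iadd      : [41]
bipush 0  : [41, 0]
bipush 12 : [41, 0, 12]
iadd      : [41, 12]
irem      : [5]
bipush 1  : [5, 1]
pop       : [5]
ineg      : [-5]

-5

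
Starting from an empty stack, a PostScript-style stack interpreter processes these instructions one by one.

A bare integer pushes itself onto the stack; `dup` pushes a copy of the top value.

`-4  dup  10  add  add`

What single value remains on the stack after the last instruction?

2

-4  : [-4]
dup : [-4, -4]
10  : [-4, -4, 10]
add : [-4, 6]
add : [2]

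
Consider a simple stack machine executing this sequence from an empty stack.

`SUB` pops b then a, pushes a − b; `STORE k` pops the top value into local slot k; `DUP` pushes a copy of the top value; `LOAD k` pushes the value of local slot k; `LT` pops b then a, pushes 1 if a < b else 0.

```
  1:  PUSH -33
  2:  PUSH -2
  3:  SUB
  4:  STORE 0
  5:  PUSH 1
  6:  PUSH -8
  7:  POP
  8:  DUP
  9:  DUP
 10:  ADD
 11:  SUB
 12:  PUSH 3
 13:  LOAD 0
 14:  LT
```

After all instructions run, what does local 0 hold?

-31

PUSH -33  [-33]
PUSH -2   [-33, -2]
SUB       [-31]
STORE 0   []
PUSH 1    [1]
PUSH -8   [1, -8]
POP       [1]
DUP       [1, 1]
DUP       [1, 1, 1]
ADD       [1, 2]
SUB       [-1]
PUSH 3    [-1, 3]
LOAD 0    [-1, 3, -31]
LT        [-1, 0]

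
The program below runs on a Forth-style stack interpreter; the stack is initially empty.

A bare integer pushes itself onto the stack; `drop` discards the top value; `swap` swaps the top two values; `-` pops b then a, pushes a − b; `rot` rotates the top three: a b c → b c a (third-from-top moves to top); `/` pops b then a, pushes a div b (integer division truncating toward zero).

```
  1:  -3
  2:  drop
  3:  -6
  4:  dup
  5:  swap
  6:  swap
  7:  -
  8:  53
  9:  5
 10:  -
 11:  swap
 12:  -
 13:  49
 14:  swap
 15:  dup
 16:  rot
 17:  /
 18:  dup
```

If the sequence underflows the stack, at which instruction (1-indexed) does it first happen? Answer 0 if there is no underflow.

0

-3   -> -3
drop -> (empty)
-6   -> -6
dup  -> -6 -6
swap -> -6 -6
swap -> -6 -6
-    -> 0
53   -> 0 53
5    -> 0 53 5
-    -> 0 48
swap -> 48 0
-    -> 48
49   -> 48 49
swap -> 49 48
dup  -> 49 48 48
rot  -> 48 48 49
/    -> 48 0
dup  -> 48 0 0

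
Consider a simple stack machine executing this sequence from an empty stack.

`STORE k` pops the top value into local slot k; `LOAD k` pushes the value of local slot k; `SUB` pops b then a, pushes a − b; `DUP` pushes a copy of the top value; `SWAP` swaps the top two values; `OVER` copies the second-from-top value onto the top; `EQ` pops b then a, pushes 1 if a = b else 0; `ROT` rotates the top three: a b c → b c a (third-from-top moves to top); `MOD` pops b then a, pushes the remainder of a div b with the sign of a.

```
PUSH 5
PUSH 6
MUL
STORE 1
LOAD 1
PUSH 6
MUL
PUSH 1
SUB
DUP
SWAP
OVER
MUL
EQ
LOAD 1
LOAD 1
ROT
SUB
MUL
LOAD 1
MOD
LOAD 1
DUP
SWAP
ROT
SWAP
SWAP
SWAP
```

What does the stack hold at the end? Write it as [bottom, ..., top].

[30, 0, 30]

PUSH 5   5
PUSH 6   5 6
MUL      30
STORE 1  (empty)
LOAD 1   30
PUSH 6   30 6
MUL      180
PUSH 1   180 1
SUB      179
DUP      179 179
SWAP     179 179
OVER     179 179 179
MUL      179 32041
EQ       0
LOAD 1   0 30
LOAD 1   0 30 30
ROT      30 30 0
SUB      30 30
MUL      900
LOAD 1   900 30
MOD      0
LOAD 1   0 30
DUP      0 30 30
SWAP     0 30 30
ROT      30 30 0
SWAP     30 0 30
SWAP     30 30 0
SWAP     30 0 30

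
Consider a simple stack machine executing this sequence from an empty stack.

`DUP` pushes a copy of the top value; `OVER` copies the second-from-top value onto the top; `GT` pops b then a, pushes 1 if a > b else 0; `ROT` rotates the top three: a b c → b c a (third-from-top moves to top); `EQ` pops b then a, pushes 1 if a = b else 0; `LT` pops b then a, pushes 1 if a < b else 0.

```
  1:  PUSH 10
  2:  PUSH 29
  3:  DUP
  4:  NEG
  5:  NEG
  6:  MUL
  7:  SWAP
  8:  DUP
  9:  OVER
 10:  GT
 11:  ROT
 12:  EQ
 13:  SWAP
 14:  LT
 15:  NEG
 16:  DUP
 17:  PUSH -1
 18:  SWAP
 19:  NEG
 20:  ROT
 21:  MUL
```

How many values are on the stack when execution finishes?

PUSH 10  10
PUSH 29  10 29
DUP      10 29 29
NEG      10 29 -29
NEG      10 29 29
MUL      10 841
SWAP     841 10
DUP      841 10 10
OVER     841 10 10 10
GT       841 10 0
ROT      10 0 841
EQ       10 0
SWAP     0 10
LT       1
NEG      -1
DUP      -1 -1
PUSH -1  -1 -1 -1
SWAP     -1 -1 -1
NEG      -1 -1 1
ROT      -1 1 -1
MUL      -1 -1

2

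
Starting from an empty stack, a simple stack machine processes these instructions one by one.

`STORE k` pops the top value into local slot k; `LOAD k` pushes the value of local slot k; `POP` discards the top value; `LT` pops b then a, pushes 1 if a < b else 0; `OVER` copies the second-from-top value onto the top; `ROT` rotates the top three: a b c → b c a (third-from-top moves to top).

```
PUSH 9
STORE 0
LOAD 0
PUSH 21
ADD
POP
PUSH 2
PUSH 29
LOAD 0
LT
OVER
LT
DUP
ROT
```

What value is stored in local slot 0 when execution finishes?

PUSH 9  -> [9]
STORE 0 -> []
LOAD 0  -> [9]
PUSH 21 -> [9, 21]
ADD     -> [30]
POP     -> []
PUSH 2  -> [2]
PUSH 29 -> [2, 29]
LOAD 0  -> [2, 29, 9]
LT      -> [2, 0]
OVER    -> [2, 0, 2]
LT      -> [2, 1]
DUP     -> [2, 1, 1]
ROT     -> [1, 1, 2]

9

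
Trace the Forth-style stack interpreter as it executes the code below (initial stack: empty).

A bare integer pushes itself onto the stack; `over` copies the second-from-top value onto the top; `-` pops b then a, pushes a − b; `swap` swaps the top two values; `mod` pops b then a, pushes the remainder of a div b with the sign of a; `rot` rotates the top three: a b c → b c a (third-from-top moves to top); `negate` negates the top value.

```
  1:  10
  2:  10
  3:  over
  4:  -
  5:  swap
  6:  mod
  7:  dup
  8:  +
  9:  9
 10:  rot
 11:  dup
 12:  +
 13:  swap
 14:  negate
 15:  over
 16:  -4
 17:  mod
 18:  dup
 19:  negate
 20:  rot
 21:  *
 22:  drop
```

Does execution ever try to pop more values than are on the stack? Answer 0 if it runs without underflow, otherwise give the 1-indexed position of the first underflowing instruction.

10    [10]
10    [10, 10]
over  [10, 10, 10]
-     [10, 0]
swap  [0, 10]
mod   [0]
dup   [0, 0]
+     [0]
9     [0, 9]
rot  — needs 3 operands, stack has 2 → underflow

10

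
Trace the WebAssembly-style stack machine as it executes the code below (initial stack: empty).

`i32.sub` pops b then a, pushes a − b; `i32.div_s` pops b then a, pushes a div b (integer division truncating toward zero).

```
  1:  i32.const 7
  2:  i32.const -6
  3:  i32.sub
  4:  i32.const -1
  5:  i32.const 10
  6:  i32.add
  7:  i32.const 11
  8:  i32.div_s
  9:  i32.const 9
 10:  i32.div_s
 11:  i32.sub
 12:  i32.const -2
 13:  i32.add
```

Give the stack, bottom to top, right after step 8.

i32.const 7  → [7]
i32.const -6 → [7, -6]
i32.sub      → [13]
i32.const -1 → [13, -1]
i32.const 10 → [13, -1, 10]
i32.add      → [13, 9]
i32.const 11 → [13, 9, 11]
i32.div_s    → [13, 0]

[13, 0]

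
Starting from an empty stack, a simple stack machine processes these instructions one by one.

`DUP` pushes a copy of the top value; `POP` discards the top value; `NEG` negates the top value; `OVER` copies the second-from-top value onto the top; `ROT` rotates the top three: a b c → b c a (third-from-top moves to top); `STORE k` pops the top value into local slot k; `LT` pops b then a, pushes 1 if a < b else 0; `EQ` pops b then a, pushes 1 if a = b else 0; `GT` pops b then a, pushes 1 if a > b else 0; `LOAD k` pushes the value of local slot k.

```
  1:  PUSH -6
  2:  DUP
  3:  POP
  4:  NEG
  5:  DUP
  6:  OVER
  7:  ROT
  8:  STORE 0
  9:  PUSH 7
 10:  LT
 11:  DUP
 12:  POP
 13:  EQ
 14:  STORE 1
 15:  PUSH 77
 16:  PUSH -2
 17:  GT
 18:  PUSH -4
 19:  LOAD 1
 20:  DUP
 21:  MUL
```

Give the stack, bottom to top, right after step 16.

PUSH -6 : -6
DUP     : -6 -6
POP     : -6
NEG     : 6
DUP     : 6 6
OVER    : 6 6 6
ROT     : 6 6 6
STORE 0 : 6 6
PUSH 7  : 6 6 7
LT      : 6 1
DUP     : 6 1 1
POP     : 6 1
EQ      : 0
STORE 1 : (empty)
PUSH 77 : 77
PUSH -2 : 77 -2

[77, -2]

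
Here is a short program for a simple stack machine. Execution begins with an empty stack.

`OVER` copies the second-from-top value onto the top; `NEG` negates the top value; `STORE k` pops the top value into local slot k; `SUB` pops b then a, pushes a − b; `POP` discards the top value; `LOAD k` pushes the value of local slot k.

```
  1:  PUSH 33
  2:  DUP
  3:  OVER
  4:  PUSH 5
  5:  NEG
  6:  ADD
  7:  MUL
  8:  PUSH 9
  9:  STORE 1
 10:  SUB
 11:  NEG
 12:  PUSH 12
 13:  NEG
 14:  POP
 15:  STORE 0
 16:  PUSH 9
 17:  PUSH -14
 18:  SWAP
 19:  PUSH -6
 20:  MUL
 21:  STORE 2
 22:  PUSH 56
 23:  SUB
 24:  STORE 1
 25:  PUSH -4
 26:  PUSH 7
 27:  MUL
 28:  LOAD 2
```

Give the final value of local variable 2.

-54

PUSH 33  -> 33
DUP      -> 33 33
OVER     -> 33 33 33
PUSH 5   -> 33 33 33 5
NEG      -> 33 33 33 -5
ADD      -> 33 33 28
MUL      -> 33 924
PUSH 9   -> 33 924 9
STORE 1  -> 33 924
SUB      -> -891
NEG      -> 891
PUSH 12  -> 891 12
NEG      -> 891 -12
POP      -> 891
STORE 0  -> (empty)
PUSH 9   -> 9
PUSH -14 -> 9 -14
SWAP     -> -14 9
PUSH -6  -> -14 9 -6
MUL      -> -14 -54
STORE 2  -> -14
PUSH 56  -> -14 56
SUB      -> -70
STORE 1  -> (empty)
PUSH -4  -> -4
PUSH 7   -> -4 7
MUL      -> -28
LOAD 2   -> -28 -54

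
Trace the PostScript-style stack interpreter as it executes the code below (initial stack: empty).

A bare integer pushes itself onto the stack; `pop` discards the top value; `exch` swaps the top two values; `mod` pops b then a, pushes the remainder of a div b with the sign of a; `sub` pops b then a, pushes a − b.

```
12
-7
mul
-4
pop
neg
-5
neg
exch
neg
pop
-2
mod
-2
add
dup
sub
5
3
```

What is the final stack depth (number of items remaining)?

3

12   : 12
-7   : 12 -7
mul  : -84
-4   : -84 -4
pop  : -84
neg  : 84
-5   : 84 -5
neg  : 84 5
exch : 5 84
neg  : 5 -84
pop  : 5
-2   : 5 -2
mod  : 1
-2   : 1 -2
add  : -1
dup  : -1 -1
sub  : 0
5    : 0 5
3    : 0 5 3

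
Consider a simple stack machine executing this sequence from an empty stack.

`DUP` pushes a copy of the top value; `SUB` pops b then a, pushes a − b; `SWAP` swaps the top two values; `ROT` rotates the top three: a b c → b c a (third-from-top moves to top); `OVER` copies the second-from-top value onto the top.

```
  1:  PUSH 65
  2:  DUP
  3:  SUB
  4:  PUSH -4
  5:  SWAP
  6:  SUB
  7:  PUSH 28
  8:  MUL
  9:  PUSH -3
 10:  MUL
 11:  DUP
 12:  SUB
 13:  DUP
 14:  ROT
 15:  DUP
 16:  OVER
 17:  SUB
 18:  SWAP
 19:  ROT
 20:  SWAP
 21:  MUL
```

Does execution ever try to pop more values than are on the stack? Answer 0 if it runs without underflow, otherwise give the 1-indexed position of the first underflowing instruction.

14

PUSH 65 -> [65]
DUP     -> [65, 65]
SUB     -> [0]
PUSH -4 -> [0, -4]
SWAP    -> [-4, 0]
SUB     -> [-4]
PUSH 28 -> [-4, 28]
MUL     -> [-112]
PUSH -3 -> [-112, -3]
MUL     -> [336]
DUP     -> [336, 336]
SUB     -> [0]
DUP     -> [0, 0]
ROT  — needs 3 operands, stack has 2 → underflow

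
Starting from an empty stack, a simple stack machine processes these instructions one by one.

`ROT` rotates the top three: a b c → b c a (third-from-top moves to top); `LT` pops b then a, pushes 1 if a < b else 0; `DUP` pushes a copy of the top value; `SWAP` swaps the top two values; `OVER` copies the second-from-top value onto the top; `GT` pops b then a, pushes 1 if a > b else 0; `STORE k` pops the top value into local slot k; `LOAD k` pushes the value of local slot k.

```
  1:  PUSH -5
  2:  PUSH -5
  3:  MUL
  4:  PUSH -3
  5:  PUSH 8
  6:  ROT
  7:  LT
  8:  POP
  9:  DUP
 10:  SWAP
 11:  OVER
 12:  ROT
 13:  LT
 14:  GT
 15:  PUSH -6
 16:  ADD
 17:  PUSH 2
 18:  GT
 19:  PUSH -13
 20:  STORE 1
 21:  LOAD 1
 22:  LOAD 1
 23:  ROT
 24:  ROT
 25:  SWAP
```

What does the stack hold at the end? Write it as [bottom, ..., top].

[-13, -13, 0]

PUSH -5   [-5]
PUSH -5   [-5, -5]
MUL       [25]
PUSH -3   [25, -3]
PUSH 8    [25, -3, 8]
ROT       [-3, 8, 25]
LT        [-3, 1]
POP       [-3]
DUP       [-3, -3]
SWAP      [-3, -3]
OVER      [-3, -3, -3]
ROT       [-3, -3, -3]
LT        [-3, 0]
GT        [0]
PUSH -6   [0, -6]
ADD       [-6]
PUSH 2    [-6, 2]
GT        [0]
PUSH -13  [0, -13]
STORE 1   [0]
LOAD 1    [0, -13]
LOAD 1    [0, -13, -13]
ROT       [-13, -13, 0]
ROT       [-13, 0, -13]
SWAP      [-13, -13, 0]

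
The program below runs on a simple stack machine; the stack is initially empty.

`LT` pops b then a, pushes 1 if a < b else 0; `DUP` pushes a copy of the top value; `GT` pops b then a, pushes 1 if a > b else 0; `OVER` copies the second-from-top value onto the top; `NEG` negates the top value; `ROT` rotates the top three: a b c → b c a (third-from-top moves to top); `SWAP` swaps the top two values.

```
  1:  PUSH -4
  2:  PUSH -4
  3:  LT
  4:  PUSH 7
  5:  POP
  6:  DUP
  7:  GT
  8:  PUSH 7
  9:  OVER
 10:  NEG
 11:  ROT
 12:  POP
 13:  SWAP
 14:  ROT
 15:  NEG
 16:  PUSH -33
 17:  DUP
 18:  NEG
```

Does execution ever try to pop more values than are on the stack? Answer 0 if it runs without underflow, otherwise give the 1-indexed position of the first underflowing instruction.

PUSH -4  [-4]
PUSH -4  [-4, -4]
LT       [0]
PUSH 7   [0, 7]
POP      [0]
DUP      [0, 0]
GT       [0]
PUSH 7   [0, 7]
OVER     [0, 7, 0]
NEG      [0, 7, 0]
ROT      [7, 0, 0]
POP      [7, 0]
SWAP     [0, 7]
ROT  — needs 3 operands, stack has 2 → underflow

14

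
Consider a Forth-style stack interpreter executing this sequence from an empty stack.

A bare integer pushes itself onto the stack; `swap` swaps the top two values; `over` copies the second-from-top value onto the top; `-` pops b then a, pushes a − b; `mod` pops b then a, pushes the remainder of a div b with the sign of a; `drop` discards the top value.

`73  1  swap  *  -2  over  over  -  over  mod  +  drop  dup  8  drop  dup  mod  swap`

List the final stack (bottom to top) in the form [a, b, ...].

[0, 73]

73   : 73
1    : 73 1
swap : 1 73
*    : 73
-2   : 73 -2
over : 73 -2 73
over : 73 -2 73 -2
-    : 73 -2 75
over : 73 -2 75 -2
mod  : 73 -2 1
+    : 73 -1
drop : 73
dup  : 73 73
8    : 73 73 8
drop : 73 73
dup  : 73 73 73
mod  : 73 0
swap : 0 73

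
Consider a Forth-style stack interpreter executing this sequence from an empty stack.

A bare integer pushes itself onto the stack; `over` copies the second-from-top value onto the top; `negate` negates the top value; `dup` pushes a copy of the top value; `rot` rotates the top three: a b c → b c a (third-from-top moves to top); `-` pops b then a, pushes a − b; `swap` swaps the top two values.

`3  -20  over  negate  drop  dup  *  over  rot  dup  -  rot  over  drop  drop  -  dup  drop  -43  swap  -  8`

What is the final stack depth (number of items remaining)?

3      : 3
-20    : 3 -20
over   : 3 -20 3
negate : 3 -20 -3
drop   : 3 -20
dup    : 3 -20 -20
*      : 3 400
over   : 3 400 3
rot    : 400 3 3
dup    : 400 3 3 3
-      : 400 3 0
rot    : 3 0 400
over   : 3 0 400 0
drop   : 3 0 400
drop   : 3 0
-      : 3
dup    : 3 3
drop   : 3
-43    : 3 -43
swap   : -43 3
-      : -46
8      : -46 8

2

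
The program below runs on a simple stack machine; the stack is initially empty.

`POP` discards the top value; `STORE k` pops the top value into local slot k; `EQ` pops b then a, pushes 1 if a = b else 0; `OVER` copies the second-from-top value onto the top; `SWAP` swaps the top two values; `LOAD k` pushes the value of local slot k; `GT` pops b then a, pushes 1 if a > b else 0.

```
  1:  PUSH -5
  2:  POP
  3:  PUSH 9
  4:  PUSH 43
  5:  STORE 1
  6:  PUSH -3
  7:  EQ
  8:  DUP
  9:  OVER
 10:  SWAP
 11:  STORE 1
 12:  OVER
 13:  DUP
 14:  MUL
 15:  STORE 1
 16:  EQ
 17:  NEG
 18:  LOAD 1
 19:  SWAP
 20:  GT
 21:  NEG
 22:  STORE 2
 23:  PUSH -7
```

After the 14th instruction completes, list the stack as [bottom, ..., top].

PUSH -5 → [-5]
POP     → []
PUSH 9  → [9]
PUSH 43 → [9, 43]
STORE 1 → [9]
PUSH -3 → [9, -3]
EQ      → [0]
DUP     → [0, 0]
OVER    → [0, 0, 0]
SWAP    → [0, 0, 0]
STORE 1 → [0, 0]
OVER    → [0, 0, 0]
DUP     → [0, 0, 0, 0]
MUL     → [0, 0, 0]

[0, 0, 0]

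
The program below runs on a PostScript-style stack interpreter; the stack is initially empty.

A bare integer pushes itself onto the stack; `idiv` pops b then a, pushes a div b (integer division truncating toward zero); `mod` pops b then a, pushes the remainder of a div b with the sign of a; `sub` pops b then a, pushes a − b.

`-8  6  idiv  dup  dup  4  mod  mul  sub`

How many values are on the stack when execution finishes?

1

-8   : [-8]
6    : [-8, 6]
idiv : [-1]
dup  : [-1, -1]
dup  : [-1, -1, -1]
4    : [-1, -1, -1, 4]
mod  : [-1, -1, -1]
mul  : [-1, 1]
sub  : [-2]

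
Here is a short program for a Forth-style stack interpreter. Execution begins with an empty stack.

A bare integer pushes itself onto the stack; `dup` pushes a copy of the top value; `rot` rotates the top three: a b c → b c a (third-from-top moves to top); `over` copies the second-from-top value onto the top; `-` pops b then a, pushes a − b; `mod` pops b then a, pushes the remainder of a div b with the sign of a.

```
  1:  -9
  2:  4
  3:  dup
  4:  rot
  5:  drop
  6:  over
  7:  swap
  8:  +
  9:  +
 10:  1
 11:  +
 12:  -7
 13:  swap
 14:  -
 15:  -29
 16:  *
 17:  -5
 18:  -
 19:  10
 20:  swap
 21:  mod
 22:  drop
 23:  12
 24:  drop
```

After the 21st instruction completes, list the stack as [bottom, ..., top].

[10]

-9   -> -9
4    -> -9 4
dup  -> -9 4 4
rot  -> 4 4 -9
drop -> 4 4
over -> 4 4 4
swap -> 4 4 4
+    -> 4 8
+    -> 12
1    -> 12 1
+    -> 13
-7   -> 13 -7
swap -> -7 13
-    -> -20
-29  -> -20 -29
*    -> 580
-5   -> 580 -5
-    -> 585
10   -> 585 10
swap -> 10 585
mod  -> 10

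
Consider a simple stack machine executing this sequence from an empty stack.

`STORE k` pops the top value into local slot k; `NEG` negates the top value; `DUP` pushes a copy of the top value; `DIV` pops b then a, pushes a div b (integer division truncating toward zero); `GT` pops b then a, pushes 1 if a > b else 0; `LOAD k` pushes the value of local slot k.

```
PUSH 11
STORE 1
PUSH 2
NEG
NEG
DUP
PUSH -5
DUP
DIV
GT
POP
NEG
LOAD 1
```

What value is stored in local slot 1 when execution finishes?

11

PUSH 11 -> [11]
STORE 1 -> []
PUSH 2  -> [2]
NEG     -> [-2]
NEG     -> [2]
DUP     -> [2, 2]
PUSH -5 -> [2, 2, -5]
DUP     -> [2, 2, -5, -5]
DIV     -> [2, 2, 1]
GT      -> [2, 1]
POP     -> [2]
NEG     -> [-2]
LOAD 1  -> [-2, 11]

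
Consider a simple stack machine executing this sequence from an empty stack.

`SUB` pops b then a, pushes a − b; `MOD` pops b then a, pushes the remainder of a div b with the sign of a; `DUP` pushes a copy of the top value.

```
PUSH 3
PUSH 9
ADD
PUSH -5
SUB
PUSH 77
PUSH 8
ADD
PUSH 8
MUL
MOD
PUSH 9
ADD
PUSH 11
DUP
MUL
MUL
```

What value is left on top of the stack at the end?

3146

PUSH 3  -> 3
PUSH 9  -> 3 9
ADD     -> 12
PUSH -5 -> 12 -5
SUB     -> 17
PUSH 77 -> 17 77
PUSH 8  -> 17 77 8
ADD     -> 17 85
PUSH 8  -> 17 85 8
MUL     -> 17 680
MOD     -> 17
PUSH 9  -> 17 9
ADD     -> 26
PUSH 11 -> 26 11
DUP     -> 26 11 11
MUL     -> 26 121
MUL     -> 3146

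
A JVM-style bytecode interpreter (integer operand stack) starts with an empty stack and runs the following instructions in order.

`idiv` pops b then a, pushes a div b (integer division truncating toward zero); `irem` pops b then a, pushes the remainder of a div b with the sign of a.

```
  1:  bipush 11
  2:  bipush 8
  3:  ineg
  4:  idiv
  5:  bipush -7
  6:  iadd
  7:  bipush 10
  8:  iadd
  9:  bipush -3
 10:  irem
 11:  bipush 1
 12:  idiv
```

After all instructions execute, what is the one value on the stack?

bipush 11 → 11
bipush 8  → 11 8
ineg      → 11 -8
idiv      → -1
bipush -7 → -1 -7
iadd      → -8
bipush 10 → -8 10
iadd      → 2
bipush -3 → 2 -3
irem      → 2
bipush 1  → 2 1
idiv      → 2

2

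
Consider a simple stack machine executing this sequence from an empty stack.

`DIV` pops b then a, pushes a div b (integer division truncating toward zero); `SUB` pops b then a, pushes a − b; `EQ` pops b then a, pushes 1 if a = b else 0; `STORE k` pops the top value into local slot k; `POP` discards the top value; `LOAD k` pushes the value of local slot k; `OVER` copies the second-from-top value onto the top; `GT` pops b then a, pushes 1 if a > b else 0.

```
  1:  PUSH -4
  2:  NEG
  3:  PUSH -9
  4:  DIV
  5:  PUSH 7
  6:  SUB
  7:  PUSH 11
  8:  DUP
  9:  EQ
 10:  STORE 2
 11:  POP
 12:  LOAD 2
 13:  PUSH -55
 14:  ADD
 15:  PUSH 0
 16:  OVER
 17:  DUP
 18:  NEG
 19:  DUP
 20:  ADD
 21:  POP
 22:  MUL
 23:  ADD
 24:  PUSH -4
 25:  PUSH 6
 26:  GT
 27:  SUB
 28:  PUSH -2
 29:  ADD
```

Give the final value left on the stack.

PUSH -4  → -4
NEG      → 4
PUSH -9  → 4 -9
DIV      → 0
PUSH 7   → 0 7
SUB      → -7
PUSH 11  → -7 11
DUP      → -7 11 11
EQ       → -7 1
STORE 2  → -7
POP      → (empty)
LOAD 2   → 1
PUSH -55 → 1 -55
ADD      → -54
PUSH 0   → -54 0
OVER     → -54 0 -54
DUP      → -54 0 -54 -54
NEG      → -54 0 -54 54
DUP      → -54 0 -54 54 54
ADD      → -54 0 -54 108
POP      → -54 0 -54
MUL      → -54 0
ADD      → -54
PUSH -4  → -54 -4
PUSH 6   → -54 -4 6
GT       → -54 0
SUB      → -54
PUSH -2  → -54 -2
ADD      → -56

-56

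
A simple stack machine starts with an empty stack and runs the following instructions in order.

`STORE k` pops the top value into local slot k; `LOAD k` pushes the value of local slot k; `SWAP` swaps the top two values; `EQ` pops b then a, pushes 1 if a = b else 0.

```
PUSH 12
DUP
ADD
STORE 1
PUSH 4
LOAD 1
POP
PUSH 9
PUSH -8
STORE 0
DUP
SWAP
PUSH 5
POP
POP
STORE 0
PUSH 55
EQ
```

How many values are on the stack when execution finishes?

1

PUSH 12 -> 12
DUP     -> 12 12
ADD     -> 24
STORE 1 -> (empty)
PUSH 4  -> 4
LOAD 1  -> 4 24
POP     -> 4
PUSH 9  -> 4 9
PUSH -8 -> 4 9 -8
STORE 0 -> 4 9
DUP     -> 4 9 9
SWAP    -> 4 9 9
PUSH 5  -> 4 9 9 5
POP     -> 4 9 9
POP     -> 4 9
STORE 0 -> 4
PUSH 55 -> 4 55
EQ      -> 0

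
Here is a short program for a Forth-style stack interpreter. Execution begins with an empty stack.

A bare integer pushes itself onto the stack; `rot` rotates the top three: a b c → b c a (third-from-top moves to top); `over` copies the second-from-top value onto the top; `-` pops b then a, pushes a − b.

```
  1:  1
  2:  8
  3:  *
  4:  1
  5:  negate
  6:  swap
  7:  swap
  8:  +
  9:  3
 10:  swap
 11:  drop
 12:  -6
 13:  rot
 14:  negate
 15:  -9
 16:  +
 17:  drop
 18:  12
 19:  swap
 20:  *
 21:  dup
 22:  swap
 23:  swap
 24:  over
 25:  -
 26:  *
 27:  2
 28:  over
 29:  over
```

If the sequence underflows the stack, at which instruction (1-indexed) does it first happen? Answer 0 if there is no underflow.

13

1      -> 1
8      -> 1 8
*      -> 8
1      -> 8 1
negate -> 8 -1
swap   -> -1 8
swap   -> 8 -1
+      -> 7
3      -> 7 3
swap   -> 3 7
drop   -> 3
-6     -> 3 -6
rot  — needs 3 operands, stack has 2 → underflow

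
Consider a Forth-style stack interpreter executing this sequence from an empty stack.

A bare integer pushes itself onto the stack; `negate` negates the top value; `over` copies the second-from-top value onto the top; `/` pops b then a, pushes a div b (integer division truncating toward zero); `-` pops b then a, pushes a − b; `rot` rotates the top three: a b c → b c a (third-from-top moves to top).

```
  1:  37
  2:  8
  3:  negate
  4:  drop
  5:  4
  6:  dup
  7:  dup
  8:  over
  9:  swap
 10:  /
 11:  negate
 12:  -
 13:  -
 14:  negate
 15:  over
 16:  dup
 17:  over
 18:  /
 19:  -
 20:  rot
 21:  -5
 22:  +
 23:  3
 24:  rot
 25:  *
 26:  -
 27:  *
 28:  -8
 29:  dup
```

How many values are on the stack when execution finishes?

3

37     → [37]
8      → [37, 8]
negate → [37, -8]
drop   → [37]
4      → [37, 4]
dup    → [37, 4, 4]
dup    → [37, 4, 4, 4]
over   → [37, 4, 4, 4, 4]
swap   → [37, 4, 4, 4, 4]
/      → [37, 4, 4, 1]
negate → [37, 4, 4, -1]
-      → [37, 4, 5]
-      → [37, -1]
negate → [37, 1]
over   → [37, 1, 37]
dup    → [37, 1, 37, 37]
over   → [37, 1, 37, 37, 37]
/      → [37, 1, 37, 1]
-      → [37, 1, 36]
rot    → [1, 36, 37]
-5     → [1, 36, 37, -5]
+      → [1, 36, 32]
3      → [1, 36, 32, 3]
rot    → [1, 32, 3, 36]
*      → [1, 32, 108]
-      → [1, -76]
*      → [-76]
-8     → [-76, -8]
dup    → [-76, -8, -8]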